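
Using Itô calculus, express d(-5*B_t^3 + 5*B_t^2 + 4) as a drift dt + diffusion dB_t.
d(-5*B_t^3 + 5*B_t^2 + 4) = (5 - 15*B_t) dt + (5*B_t*(2 - 3*B_t)) dB_t

Itô's formula for f(B_t) gives d f(B_t) = f'(B_t) dB_t + (1/2) f''(B_t) dt. Compute derivatives of f(x) = -5*x^3 + 5*x^2 + 4:
  f'(x)  = 5*x*(2 - 3*x)
  f''(x) = 10 - 30*x
Substitute x = B_t and multiply the f'' term by 1/2:
  drift     = (1/2) * (10 - 30*x) evaluated at B_t = 5 - 15*B_t
  diffusion = (5*x*(2 - 3*x)) evaluated at B_t = 5*B_t*(2 - 3*B_t)
Therefore d(-5*B_t^3 + 5*B_t^2 + 4) = (5 - 15*B_t) dt + (5*B_t*(2 - 3*B_t)) dB_t.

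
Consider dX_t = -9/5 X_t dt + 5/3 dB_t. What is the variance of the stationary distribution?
lim Var(X_t) = 125/162

The OU SDE dX = -theta X dt + sigma dB admits the integrating factor exp(theta t): d(exp(theta t) X_t) = sigma exp(theta t) dB_t. Integrating from 0 to t gives X_t = x_0 * exp(-theta t) + sigma * int_0^t exp(-theta (t-s)) dB_s for any initial x_0. The Itô integral has variance (by the Itô isometry) sigma^2 * int_0^t exp(-2 theta (t - s)) ds = sigma^2 * (1 - exp(-2 theta t)) / (2 theta), independent of x_0.
With theta = 9/5, sigma = 5/3:
  Var(X_t) = (5/3)^2 * (1 - exp(-2*9/5 t)) / (2 * 9/5) = 125/162 - 125*exp(-18*t/5)/162.
As t -> infinity, exp(-2*9/5 t) -> 0, so the stationary variance is sigma^2 / (2 theta) = 125/162.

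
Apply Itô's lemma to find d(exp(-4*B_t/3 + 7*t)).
d(exp(-4*B_t/3 + 7*t)) = (71*exp(-4*B_t/3 + 7*t)/9) dt + (-4*exp(-4*B_t/3 + 7*t)/3) dB_t

Itô's formula for f(t, x): d f(t, B_t) = (f_t + (1/2) f_xx) dt + f_x dB_t. Compute partials of f(t, x) = exp(7*t - 4*x/3):
  f_t(t,x)  = 7*exp(7*t - 4*x/3)
  f_x(t,x)  = -4*exp(7*t - 4*x/3)/3
  f_xx(t,x) = 16*exp(7*t - 4*x/3)/9
Assemble drift = f_t + (1/2) f_xx = 71*exp(7*t - 4*x/3)/9 and diffusion = f_x = -4*exp(7*t - 4*x/3)/3. Substituting x = B_t:
  d(exp(-4*B_t/3 + 7*t)) = (71*exp(-4*B_t/3 + 7*t)/9) dt + (-4*exp(-4*B_t/3 + 7*t)/3) dB_t.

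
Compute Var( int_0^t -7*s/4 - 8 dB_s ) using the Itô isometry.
Var = t*(49*t^2 + 672*t + 3072)/48

The Itô integral of a deterministic integrand f(s) has mean 0 because each increment f(s) * (B_{s+ds} - B_s) has mean 0. By the Itô isometry:
  Var( int_0^t f(s) dB_s ) = E[ (int_0^t f(s) dB_s)^2 ] = int_0^t f(s)^2 ds.
Here f(s) = -7*s/4 - 8, so f(s)^2 = (7*s + 32)^2/16. Integrate:
  int_0^t ((7*s + 32)^2/16) ds = t*(49*t^2 + 672*t + 3072)/48.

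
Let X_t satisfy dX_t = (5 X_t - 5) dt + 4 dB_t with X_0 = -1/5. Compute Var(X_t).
Var(X_t) = 8*exp(10*t)/5 - 8/5

The variance V(t) = Var(X_t) satisfies V'(t) = 2 a V(t) + c^2 with V(0) = 0 (drift coefficient is linear in X, diffusion is constant). With a = 5, c = 4, the solution is
  V(t) = (c^2 / (2 a)) * (exp(2 a t) - 1)
       = (4^2 / (2*5)) * (exp(10 t) - 1)
       = 8*exp(10*t)/5 - 8/5.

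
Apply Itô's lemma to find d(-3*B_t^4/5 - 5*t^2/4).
d(-3*B_t^4/5 - 5*t^2/4) = (-18*B_t^2/5 - 5*t/2) dt + (-12*B_t^3/5) dB_t

Itô's formula for f(t, x): d f(t, B_t) = (f_t + (1/2) f_xx) dt + f_x dB_t. Compute partials of f(t, x) = -5*t^2/4 - 3*x^4/5:
  f_t(t,x)  = -5*t/2
  f_x(t,x)  = -12*x^3/5
  f_xx(t,x) = -36*x^2/5
Assemble drift = f_t + (1/2) f_xx = -5*t/2 - 18*x^2/5 and diffusion = f_x = -12*x^3/5. Substituting x = B_t:
  d(-3*B_t^4/5 - 5*t^2/4) = (-18*B_t^2/5 - 5*t/2) dt + (-12*B_t^3/5) dB_t.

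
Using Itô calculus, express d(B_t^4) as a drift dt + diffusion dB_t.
d(B_t^4) = (6*B_t^2) dt + (4*B_t^3) dB_t

Itô's formula for f(B_t) gives d f(B_t) = f'(B_t) dB_t + (1/2) f''(B_t) dt. Compute derivatives of f(x) = x^4:
  f'(x)  = 4*x^3
  f''(x) = 12*x^2
Substitute x = B_t and multiply the f'' term by 1/2:
  drift     = (1/2) * (12*x^2) evaluated at B_t = 6*B_t^2
  diffusion = (4*x^3) evaluated at B_t = 4*B_t^3
Therefore d(B_t^4) = (6*B_t^2) dt + (4*B_t^3) dB_t.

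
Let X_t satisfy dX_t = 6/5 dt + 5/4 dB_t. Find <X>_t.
<X>_t = 25*t/16

For an Itô process dX_t = a(t) dt + b(t) dB_t, the quadratic variation is <X>_t = int_0^t b(s)^2 ds (the drift term does not contribute). Here b(s) = 5/4, so
  b(s)^2 = 25/16.
Integrating from 0 to t:
  <X>_t = int_0^t (25/16) ds = 25*t/16.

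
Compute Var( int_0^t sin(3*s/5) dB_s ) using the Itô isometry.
Var = t/2 - 5*sin(6*t/5)/12

The Itô integral of a deterministic integrand f(s) has mean 0 because each increment f(s) * (B_{s+ds} - B_s) has mean 0. By the Itô isometry:
  Var( int_0^t f(s) dB_s ) = E[ (int_0^t f(s) dB_s)^2 ] = int_0^t f(s)^2 ds.
Here f(s) = sin(3*s/5), so f(s)^2 = sin(3*s/5)^2. Integrate:
  int_0^t (sin(3*s/5)^2) ds = t/2 - 5*sin(6*t/5)/12.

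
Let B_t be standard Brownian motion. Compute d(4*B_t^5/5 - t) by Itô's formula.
d(4*B_t^5/5 - t) = (8*B_t^3 - 1) dt + (4*B_t^4) dB_t

Itô's formula for f(t, x): d f(t, B_t) = (f_t + (1/2) f_xx) dt + f_x dB_t. Compute partials of f(t, x) = -t + 4*x^5/5:
  f_t(t,x)  = -1
  f_x(t,x)  = 4*x^4
  f_xx(t,x) = 16*x^3
Assemble drift = f_t + (1/2) f_xx = 8*x^3 - 1 and diffusion = f_x = 4*x^4. Substituting x = B_t:
  d(4*B_t^5/5 - t) = (8*B_t^3 - 1) dt + (4*B_t^4) dB_t.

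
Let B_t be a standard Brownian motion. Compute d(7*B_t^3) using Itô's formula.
d(7*B_t^3) = (21*B_t) dt + (21*B_t^2) dB_t

Itô's formula for f(B_t) gives d f(B_t) = f'(B_t) dB_t + (1/2) f''(B_t) dt. Compute derivatives of f(x) = 7*x^3:
  f'(x)  = 21*x^2
  f''(x) = 42*x
Substitute x = B_t and multiply the f'' term by 1/2:
  drift     = (1/2) * (42*x) evaluated at B_t = 21*B_t
  diffusion = (21*x^2) evaluated at B_t = 21*B_t^2
Therefore d(7*B_t^3) = (21*B_t) dt + (21*B_t^2) dB_t.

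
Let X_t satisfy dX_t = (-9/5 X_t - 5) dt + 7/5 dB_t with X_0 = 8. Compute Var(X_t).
Var(X_t) = 49/90 - 49*exp(-18*t/5)/90

The variance V(t) = Var(X_t) satisfies V'(t) = 2 a V(t) + c^2 with V(0) = 0 (drift coefficient is linear in X, diffusion is constant). With a = -9/5, c = 7/5, the solution is
  V(t) = (c^2 / (2 a)) * (exp(2 a t) - 1)
       = ((7/5)^2 / (2*(-9/5))) * (exp((-18/5) t) - 1)
       = 49/90 - 49*exp(-18*t/5)/90.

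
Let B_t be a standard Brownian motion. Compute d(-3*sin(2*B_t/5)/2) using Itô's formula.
d(-3*sin(2*B_t/5)/2) = (3*sin(2*B_t/5)/25) dt + (-3*cos(2*B_t/5)/5) dB_t

Itô's formula for f(B_t) gives d f(B_t) = f'(B_t) dB_t + (1/2) f''(B_t) dt. Compute derivatives of f(x) = -3*sin(2*x/5)/2:
  f'(x)  = -3*cos(2*x/5)/5
  f''(x) = 6*sin(2*x/5)/25
Substitute x = B_t and multiply the f'' term by 1/2:
  drift     = (1/2) * (6*sin(2*x/5)/25) evaluated at B_t = 3*sin(2*B_t/5)/25
  diffusion = (-3*cos(2*x/5)/5) evaluated at B_t = -3*cos(2*B_t/5)/5
Therefore d(-3*sin(2*B_t/5)/2) = (3*sin(2*B_t/5)/25) dt + (-3*cos(2*B_t/5)/5) dB_t.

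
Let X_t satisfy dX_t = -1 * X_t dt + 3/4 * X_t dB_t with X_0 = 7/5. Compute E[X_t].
E[X_t] = 7*exp(-t)/5

For GBM dX = mu X dt + sigma X dB with X_0 = x_0, apply Itô to Y = log X: dY = (mu - sigma^2/2) dt + sigma dB, so Y_t = log(x_0) + (mu - sigma^2/2) t + sigma B_t and hence X_t = x_0 * exp((mu - sigma^2/2) t + sigma B_t).
With mu = -1, sigma = 3/4, x_0 = 7/5, this gives:
  X_t = 7/5 * exp((-41/32) * t + (3/4) * B_t).
Since sigma*B_t ~ Normal(0, sigma^2 t), E[exp(sigma*B_t)] = exp(sigma^2 t / 2); so E[X_t] = x_0 * exp((mu - sigma^2/2) t) * exp(sigma^2 t / 2) = x_0 * exp(mu t) = 7*exp(-t)/5.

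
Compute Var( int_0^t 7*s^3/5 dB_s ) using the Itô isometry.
Var = 7*t^7/25

The Itô integral of a deterministic integrand f(s) has mean 0 because each increment f(s) * (B_{s+ds} - B_s) has mean 0. By the Itô isometry:
  Var( int_0^t f(s) dB_s ) = E[ (int_0^t f(s) dB_s)^2 ] = int_0^t f(s)^2 ds.
Here f(s) = 7*s^3/5, so f(s)^2 = 49*s^6/25. Integrate:
  int_0^t (49*s^6/25) ds = 7*t^7/25.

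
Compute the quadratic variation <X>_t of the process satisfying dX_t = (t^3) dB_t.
<X>_t = t^7/7

For an Itô process dX_t = a(t) dt + b(t) dB_t, the quadratic variation is <X>_t = int_0^t b(s)^2 ds (the drift term does not contribute). Here b(s) = s^3, so
  b(s)^2 = s^6.
Integrating from 0 to t:
  <X>_t = int_0^t (s^6) ds = t^7/7.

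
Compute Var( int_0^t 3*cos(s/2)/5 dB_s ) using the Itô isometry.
Var = 9*t/50 + 9*sin(t)/50

The Itô integral of a deterministic integrand f(s) has mean 0 because each increment f(s) * (B_{s+ds} - B_s) has mean 0. By the Itô isometry:
  Var( int_0^t f(s) dB_s ) = E[ (int_0^t f(s) dB_s)^2 ] = int_0^t f(s)^2 ds.
Here f(s) = 3*cos(s/2)/5, so f(s)^2 = 9*cos(s/2)^2/25. Integrate:
  int_0^t (9*cos(s/2)^2/25) ds = 9*t/50 + 9*sin(t)/50.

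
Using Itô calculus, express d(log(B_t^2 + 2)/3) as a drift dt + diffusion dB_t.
d(log(B_t^2 + 2)/3) = ((2 - B_t^2)/(3*(B_t^2 + 2)^2)) dt + (2*B_t/(3*(B_t^2 + 2))) dB_t

Itô's formula for f(B_t) gives d f(B_t) = f'(B_t) dB_t + (1/2) f''(B_t) dt. Compute derivatives of f(x) = log(x^2 + 2)/3:
  f'(x)  = 2*x/(3*(x^2 + 2))
  f''(x) = 2*(2 - x^2)/(3*(x^2 + 2)^2)
Substitute x = B_t and multiply the f'' term by 1/2:
  drift     = (1/2) * (2*(2 - x^2)/(3*(x^2 + 2)^2)) evaluated at B_t = (2 - B_t^2)/(3*(B_t^2 + 2)^2)
  diffusion = (2*x/(3*(x^2 + 2))) evaluated at B_t = 2*B_t/(3*(B_t^2 + 2))
Therefore d(log(B_t^2 + 2)/3) = ((2 - B_t^2)/(3*(B_t^2 + 2)^2)) dt + (2*B_t/(3*(B_t^2 + 2))) dB_t.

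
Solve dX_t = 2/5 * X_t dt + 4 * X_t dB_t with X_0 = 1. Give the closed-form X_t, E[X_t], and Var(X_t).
X_t = 1 * exp((-38/5) t + (4) B_t); E[X_t] = exp(2*t/5); Var(X_t) = (exp(16*t) - 1)*exp(4*t/5)

For GBM dX = mu X dt + sigma X dB with X_0 = x_0, apply Itô to Y = log X: dY = (mu - sigma^2/2) dt + sigma dB, so Y_t = log(x_0) + (mu - sigma^2/2) t + sigma B_t and hence X_t = x_0 * exp((mu - sigma^2/2) t + sigma B_t).
With mu = 2/5, sigma = 4, x_0 = 1, this gives:
  X_t = 1 * exp((-38/5) * t + (4) * B_t).
Since sigma*B_t ~ Normal(0, sigma^2 t), E[exp(sigma*B_t)] = exp(sigma^2 t / 2); so E[X_t] = x_0 * exp((mu - sigma^2/2) t) * exp(sigma^2 t / 2) = x_0 * exp(mu t) = exp(2*t/5).
Var(X_t) = E[X_t^2] - (E[X_t])^2 = x_0^2 * exp(2 mu t) * (exp(sigma^2 t) - 1) = (exp(16*t) - 1)*exp(4*t/5).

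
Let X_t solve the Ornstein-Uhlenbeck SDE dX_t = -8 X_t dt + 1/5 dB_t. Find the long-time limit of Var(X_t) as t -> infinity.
lim Var(X_t) = 1/400

The OU SDE dX = -theta X dt + sigma dB admits the integrating factor exp(theta t): d(exp(theta t) X_t) = sigma exp(theta t) dB_t. Integrating from 0 to t gives X_t = x_0 * exp(-theta t) + sigma * int_0^t exp(-theta (t-s)) dB_s for any initial x_0. The Itô integral has variance (by the Itô isometry) sigma^2 * int_0^t exp(-2 theta (t - s)) ds = sigma^2 * (1 - exp(-2 theta t)) / (2 theta), independent of x_0.
With theta = 8, sigma = 1/5:
  Var(X_t) = (1/5)^2 * (1 - exp(-2*8 t)) / (2 * 8) = 1/400 - exp(-16*t)/400.
As t -> infinity, exp(-2*8 t) -> 0, so the stationary variance is sigma^2 / (2 theta) = 1/400.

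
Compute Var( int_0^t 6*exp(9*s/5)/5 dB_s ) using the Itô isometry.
Var = 2*exp(18*t/5)/5 - 2/5

The Itô integral of a deterministic integrand f(s) has mean 0 because each increment f(s) * (B_{s+ds} - B_s) has mean 0. By the Itô isometry:
  Var( int_0^t f(s) dB_s ) = E[ (int_0^t f(s) dB_s)^2 ] = int_0^t f(s)^2 ds.
Here f(s) = 6*exp(9*s/5)/5, so f(s)^2 = 36*exp(18*s/5)/25. Integrate:
  int_0^t (36*exp(18*s/5)/25) ds = 2*exp(18*t/5)/5 - 2/5.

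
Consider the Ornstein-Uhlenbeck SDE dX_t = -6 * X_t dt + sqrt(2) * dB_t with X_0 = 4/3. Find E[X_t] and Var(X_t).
E[X_t] = 4*exp(-6*t)/3; Var(X_t) = 1/6 - exp(-12*t)/6

The OU SDE dX = -theta X dt + sigma dB admits the integrating factor exp(theta t): d(exp(theta t) X_t) = sigma exp(theta t) dB_t. Integrating from 0 to t:
  X_t = x_0 * exp(-theta t) + sigma * int_0^t exp(-theta (t-s)) dB_s.
The Itô integral has mean 0 and (by the Itô isometry) variance sigma^2 * int_0^t exp(-2 theta (t - s)) ds = sigma^2 * (1 - exp(-2 theta t)) / (2 theta).
With theta = 6, sigma = sqrt(2), x_0 = 4/3:
  E[X_t] = 4/3 * exp(-6 t) = 4*exp(-6*t)/3
  Var(X_t) = (sqrt(2))^2 * (1 - exp(-2*6 t)) / (2 * 6) = 1/6 - exp(-12*t)/6.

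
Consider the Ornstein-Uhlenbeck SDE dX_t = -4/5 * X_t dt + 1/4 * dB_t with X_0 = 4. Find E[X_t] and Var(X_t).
E[X_t] = 4*exp(-4*t/5); Var(X_t) = 5/128 - 5*exp(-8*t/5)/128

The OU SDE dX = -theta X dt + sigma dB admits the integrating factor exp(theta t): d(exp(theta t) X_t) = sigma exp(theta t) dB_t. Integrating from 0 to t:
  X_t = x_0 * exp(-theta t) + sigma * int_0^t exp(-theta (t-s)) dB_s.
The Itô integral has mean 0 and (by the Itô isometry) variance sigma^2 * int_0^t exp(-2 theta (t - s)) ds = sigma^2 * (1 - exp(-2 theta t)) / (2 theta).
With theta = 4/5, sigma = 1/4, x_0 = 4:
  E[X_t] = 4 * exp(-4/5 t) = 4*exp(-4*t/5)
  Var(X_t) = (1/4)^2 * (1 - exp(-2*4/5 t)) / (2 * 4/5) = 5/128 - 5*exp(-8*t/5)/128.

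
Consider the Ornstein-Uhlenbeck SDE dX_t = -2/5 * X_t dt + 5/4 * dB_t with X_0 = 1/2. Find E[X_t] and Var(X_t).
E[X_t] = exp(-2*t/5)/2; Var(X_t) = 125/64 - 125*exp(-4*t/5)/64

The OU SDE dX = -theta X dt + sigma dB admits the integrating factor exp(theta t): d(exp(theta t) X_t) = sigma exp(theta t) dB_t. Integrating from 0 to t:
  X_t = x_0 * exp(-theta t) + sigma * int_0^t exp(-theta (t-s)) dB_s.
The Itô integral has mean 0 and (by the Itô isometry) variance sigma^2 * int_0^t exp(-2 theta (t - s)) ds = sigma^2 * (1 - exp(-2 theta t)) / (2 theta).
With theta = 2/5, sigma = 5/4, x_0 = 1/2:
  E[X_t] = 1/2 * exp(-2/5 t) = exp(-2*t/5)/2
  Var(X_t) = (5/4)^2 * (1 - exp(-2*2/5 t)) / (2 * 2/5) = 125/64 - 125*exp(-4*t/5)/64.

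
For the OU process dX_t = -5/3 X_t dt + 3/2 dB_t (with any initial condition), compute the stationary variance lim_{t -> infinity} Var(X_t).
lim Var(X_t) = 27/40

The OU SDE dX = -theta X dt + sigma dB admits the integrating factor exp(theta t): d(exp(theta t) X_t) = sigma exp(theta t) dB_t. Integrating from 0 to t gives X_t = x_0 * exp(-theta t) + sigma * int_0^t exp(-theta (t-s)) dB_s for any initial x_0. The Itô integral has variance (by the Itô isometry) sigma^2 * int_0^t exp(-2 theta (t - s)) ds = sigma^2 * (1 - exp(-2 theta t)) / (2 theta), independent of x_0.
With theta = 5/3, sigma = 3/2:
  Var(X_t) = (3/2)^2 * (1 - exp(-2*5/3 t)) / (2 * 5/3) = 27/40 - 27*exp(-10*t/3)/40.
As t -> infinity, exp(-2*5/3 t) -> 0, so the stationary variance is sigma^2 / (2 theta) = 27/40.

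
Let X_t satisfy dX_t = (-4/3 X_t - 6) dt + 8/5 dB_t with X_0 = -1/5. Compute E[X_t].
E[X_t] = -9/2 + 43*exp(-4*t/3)/10

Taking expectations and using E[dB_t] = 0, the mean m(t) = E[X_t] satisfies the ODE m'(t) = a m(t) + b with m(0) = x_0. With a = -4/3, b = -6, x_0 = -1/5, the solution is
  m(t) = x_0 * exp(a t) + (b/a) * (exp(a t) - 1)
       = (-1/5) * exp((-4/3) t) + ((-6)/(-4/3)) * (exp((-4/3) t) - 1)
       = -9/2 + 43*exp(-4*t/3)/10.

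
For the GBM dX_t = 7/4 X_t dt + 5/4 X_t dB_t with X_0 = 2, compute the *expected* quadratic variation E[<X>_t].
E[<X>_t] = 100*exp(81*t/16)/81 - 100/81

<X>_t = int_0^t ((5/4) * X_s)^2 ds. Taking expectation inside the integral: E[<X>_t] = (5/4)^2 * int_0^t E[X_s^2] ds. For GBM, E[X_s^2] = x_0^2 * exp((2 mu + sigma^2) s). Integrating:
  E[<X>_t] = (5/4)^2 * 2^2 * (exp((2*(7/4) + (5/4)^2) t) - 1) / (2*(7/4) + (5/4)^2)
           = (5/4)^2 * 2^2 * (exp((81/16) t) - 1) / (81/16) = 100*exp(81*t/16)/81 - 100/81.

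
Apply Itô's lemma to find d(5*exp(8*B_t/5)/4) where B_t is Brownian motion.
d(5*exp(8*B_t/5)/4) = (8*exp(8*B_t/5)/5) dt + (2*exp(8*B_t/5)) dB_t

Itô's formula for f(B_t) gives d f(B_t) = f'(B_t) dB_t + (1/2) f''(B_t) dt. Compute derivatives of f(x) = 5*exp(8*x/5)/4:
  f'(x)  = 2*exp(8*x/5)
  f''(x) = 16*exp(8*x/5)/5
Substitute x = B_t and multiply the f'' term by 1/2:
  drift     = (1/2) * (16*exp(8*x/5)/5) evaluated at B_t = 8*exp(8*B_t/5)/5
  diffusion = (2*exp(8*x/5)) evaluated at B_t = 2*exp(8*B_t/5)
Therefore d(5*exp(8*B_t/5)/4) = (8*exp(8*B_t/5)/5) dt + (2*exp(8*B_t/5)) dB_t.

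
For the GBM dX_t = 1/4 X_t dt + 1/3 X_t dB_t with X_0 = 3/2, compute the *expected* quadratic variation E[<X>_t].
E[<X>_t] = 9*exp(11*t/18)/22 - 9/22

<X>_t = int_0^t ((1/3) * X_s)^2 ds. Taking expectation inside the integral: E[<X>_t] = (1/3)^2 * int_0^t E[X_s^2] ds. For GBM, E[X_s^2] = x_0^2 * exp((2 mu + sigma^2) s). Integrating:
  E[<X>_t] = (1/3)^2 * (3/2)^2 * (exp((2*(1/4) + (1/3)^2) t) - 1) / (2*(1/4) + (1/3)^2)
           = (1/3)^2 * (3/2)^2 * (exp((11/18) t) - 1) / (11/18) = 9*exp(11*t/18)/22 - 9/22.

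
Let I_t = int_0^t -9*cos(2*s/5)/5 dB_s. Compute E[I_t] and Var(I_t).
E[I_t] = 0; Var(I_t) = 81*t/50 + 81*sin(4*t/5)/40

The Itô integral of a deterministic integrand f(s) has mean 0 because each increment f(s) * (B_{s+ds} - B_s) has mean 0. By the Itô isometry:
  Var( int_0^t f(s) dB_s ) = E[ (int_0^t f(s) dB_s)^2 ] = int_0^t f(s)^2 ds.
Here f(s) = -9*cos(2*s/5)/5, so f(s)^2 = 81*cos(2*s/5)^2/25. Integrate:
  int_0^t (81*cos(2*s/5)^2/25) ds = 81*t/50 + 81*sin(4*t/5)/40.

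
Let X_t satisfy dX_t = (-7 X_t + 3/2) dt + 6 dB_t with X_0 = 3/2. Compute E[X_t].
E[X_t] = 3/14 + 9*exp(-7*t)/7

Taking expectations and using E[dB_t] = 0, the mean m(t) = E[X_t] satisfies the ODE m'(t) = a m(t) + b with m(0) = x_0. With a = -7, b = 3/2, x_0 = 3/2, the solution is
  m(t) = x_0 * exp(a t) + (b/a) * (exp(a t) - 1)
       = (3/2) * exp((-7) t) + ((3/2)/(-7)) * (exp((-7) t) - 1)
       = 3/14 + 9*exp(-7*t)/7.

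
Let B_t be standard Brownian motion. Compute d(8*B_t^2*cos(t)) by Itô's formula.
d(8*B_t^2*cos(t)) = (-8*B_t^2*sin(t) + 8*cos(t)) dt + (16*B_t*cos(t)) dB_t

Itô's formula for f(t, x): d f(t, B_t) = (f_t + (1/2) f_xx) dt + f_x dB_t. Compute partials of f(t, x) = 8*x^2*cos(t):
  f_t(t,x)  = -8*x^2*sin(t)
  f_x(t,x)  = 16*x*cos(t)
  f_xx(t,x) = 16*cos(t)
Assemble drift = f_t + (1/2) f_xx = -8*x^2*sin(t) + 8*cos(t) and diffusion = f_x = 16*x*cos(t). Substituting x = B_t:
  d(8*B_t^2*cos(t)) = (-8*B_t^2*sin(t) + 8*cos(t)) dt + (16*B_t*cos(t)) dB_t.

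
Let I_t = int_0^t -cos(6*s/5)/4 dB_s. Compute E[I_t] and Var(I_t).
E[I_t] = 0; Var(I_t) = t/32 + 5*sin(12*t/5)/384

The Itô integral of a deterministic integrand f(s) has mean 0 because each increment f(s) * (B_{s+ds} - B_s) has mean 0. By the Itô isometry:
  Var( int_0^t f(s) dB_s ) = E[ (int_0^t f(s) dB_s)^2 ] = int_0^t f(s)^2 ds.
Here f(s) = -cos(6*s/5)/4, so f(s)^2 = cos(6*s/5)^2/16. Integrate:
  int_0^t (cos(6*s/5)^2/16) ds = t/32 + 5*sin(12*t/5)/384.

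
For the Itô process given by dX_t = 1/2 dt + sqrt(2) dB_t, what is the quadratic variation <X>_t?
<X>_t = 2*t

For an Itô process dX_t = a(t) dt + b(t) dB_t, the quadratic variation is <X>_t = int_0^t b(s)^2 ds (the drift term does not contribute). Here b(s) = sqrt(2), so
  b(s)^2 = 2.
Integrating from 0 to t:
  <X>_t = int_0^t (2) ds = 2*t.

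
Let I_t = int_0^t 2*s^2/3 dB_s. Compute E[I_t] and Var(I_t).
E[I_t] = 0; Var(I_t) = 4*t^5/45

The Itô integral of a deterministic integrand f(s) has mean 0 because each increment f(s) * (B_{s+ds} - B_s) has mean 0. By the Itô isometry:
  Var( int_0^t f(s) dB_s ) = E[ (int_0^t f(s) dB_s)^2 ] = int_0^t f(s)^2 ds.
Here f(s) = 2*s^2/3, so f(s)^2 = 4*s^4/9. Integrate:
  int_0^t (4*s^4/9) ds = 4*t^5/45.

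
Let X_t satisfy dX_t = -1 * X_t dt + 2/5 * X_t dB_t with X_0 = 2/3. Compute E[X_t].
E[X_t] = 2*exp(-t)/3

For GBM dX = mu X dt + sigma X dB with X_0 = x_0, apply Itô to Y = log X: dY = (mu - sigma^2/2) dt + sigma dB, so Y_t = log(x_0) + (mu - sigma^2/2) t + sigma B_t and hence X_t = x_0 * exp((mu - sigma^2/2) t + sigma B_t).
With mu = -1, sigma = 2/5, x_0 = 2/3, this gives:
  X_t = 2/3 * exp((-27/25) * t + (2/5) * B_t).
Since sigma*B_t ~ Normal(0, sigma^2 t), E[exp(sigma*B_t)] = exp(sigma^2 t / 2); so E[X_t] = x_0 * exp((mu - sigma^2/2) t) * exp(sigma^2 t / 2) = x_0 * exp(mu t) = 2*exp(-t)/3.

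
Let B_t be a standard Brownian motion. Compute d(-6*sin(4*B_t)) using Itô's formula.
d(-6*sin(4*B_t)) = (48*sin(4*B_t)) dt + (-24*cos(4*B_t)) dB_t

Itô's formula for f(B_t) gives d f(B_t) = f'(B_t) dB_t + (1/2) f''(B_t) dt. Compute derivatives of f(x) = -6*sin(4*x):
  f'(x)  = -24*cos(4*x)
  f''(x) = 96*sin(4*x)
Substitute x = B_t and multiply the f'' term by 1/2:
  drift     = (1/2) * (96*sin(4*x)) evaluated at B_t = 48*sin(4*B_t)
  diffusion = (-24*cos(4*x)) evaluated at B_t = -24*cos(4*B_t)
Therefore d(-6*sin(4*B_t)) = (48*sin(4*B_t)) dt + (-24*cos(4*B_t)) dB_t.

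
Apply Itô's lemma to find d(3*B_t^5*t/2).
d(3*B_t^5*t/2) = (3*B_t^3*(B_t^2 + 10*t)/2) dt + (15*B_t^4*t/2) dB_t

Itô's formula for f(t, x): d f(t, B_t) = (f_t + (1/2) f_xx) dt + f_x dB_t. Compute partials of f(t, x) = 3*t*x^5/2:
  f_t(t,x)  = 3*x^5/2
  f_x(t,x)  = 15*t*x^4/2
  f_xx(t,x) = 30*t*x^3
Assemble drift = f_t + (1/2) f_xx = 3*x^3*(10*t + x^2)/2 and diffusion = f_x = 15*t*x^4/2. Substituting x = B_t:
  d(3*B_t^5*t/2) = (3*B_t^3*(B_t^2 + 10*t)/2) dt + (15*B_t^4*t/2) dB_t.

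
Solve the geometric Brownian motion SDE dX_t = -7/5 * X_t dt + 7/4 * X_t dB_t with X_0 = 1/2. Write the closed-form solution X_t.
X_t = 1/2 * exp((-469/160) * t + (7/4) * B_t)

For GBM dX = mu X dt + sigma X dB with X_0 = x_0, apply Itô to Y = log X: dY = (mu - sigma^2/2) dt + sigma dB, so Y_t = log(x_0) + (mu - sigma^2/2) t + sigma B_t and hence X_t = x_0 * exp((mu - sigma^2/2) t + sigma B_t).
With mu = -7/5, sigma = 7/4, x_0 = 1/2, this gives:
  X_t = 1/2 * exp((-469/160) * t + (7/4) * B_t).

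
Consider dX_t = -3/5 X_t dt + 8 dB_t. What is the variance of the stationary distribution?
lim Var(X_t) = 160/3

The OU SDE dX = -theta X dt + sigma dB admits the integrating factor exp(theta t): d(exp(theta t) X_t) = sigma exp(theta t) dB_t. Integrating from 0 to t gives X_t = x_0 * exp(-theta t) + sigma * int_0^t exp(-theta (t-s)) dB_s for any initial x_0. The Itô integral has variance (by the Itô isometry) sigma^2 * int_0^t exp(-2 theta (t - s)) ds = sigma^2 * (1 - exp(-2 theta t)) / (2 theta), independent of x_0.
With theta = 3/5, sigma = 8:
  Var(X_t) = (8)^2 * (1 - exp(-2*3/5 t)) / (2 * 3/5) = 160/3 - 160*exp(-6*t/5)/3.
As t -> infinity, exp(-2*3/5 t) -> 0, so the stationary variance is sigma^2 / (2 theta) = 160/3.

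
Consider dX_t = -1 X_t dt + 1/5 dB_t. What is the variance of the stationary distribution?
lim Var(X_t) = 1/50

The OU SDE dX = -theta X dt + sigma dB admits the integrating factor exp(theta t): d(exp(theta t) X_t) = sigma exp(theta t) dB_t. Integrating from 0 to t gives X_t = x_0 * exp(-theta t) + sigma * int_0^t exp(-theta (t-s)) dB_s for any initial x_0. The Itô integral has variance (by the Itô isometry) sigma^2 * int_0^t exp(-2 theta (t - s)) ds = sigma^2 * (1 - exp(-2 theta t)) / (2 theta), independent of x_0.
With theta = 1, sigma = 1/5:
  Var(X_t) = (1/5)^2 * (1 - exp(-2*1 t)) / (2 * 1) = 1/50 - exp(-2*t)/50.
As t -> infinity, exp(-2*1 t) -> 0, so the stationary variance is sigma^2 / (2 theta) = 1/50.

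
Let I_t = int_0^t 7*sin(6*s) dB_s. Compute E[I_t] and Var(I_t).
E[I_t] = 0; Var(I_t) = 49*t/2 - 49*sin(12*t)/24

The Itô integral of a deterministic integrand f(s) has mean 0 because each increment f(s) * (B_{s+ds} - B_s) has mean 0. By the Itô isometry:
  Var( int_0^t f(s) dB_s ) = E[ (int_0^t f(s) dB_s)^2 ] = int_0^t f(s)^2 ds.
Here f(s) = 7*sin(6*s), so f(s)^2 = 49*sin(6*s)^2. Integrate:
  int_0^t (49*sin(6*s)^2) ds = 49*t/2 - 49*sin(12*t)/24.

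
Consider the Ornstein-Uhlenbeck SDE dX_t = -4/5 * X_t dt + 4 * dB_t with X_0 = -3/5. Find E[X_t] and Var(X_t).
E[X_t] = -3*exp(-4*t/5)/5; Var(X_t) = 10 - 10*exp(-8*t/5)

The OU SDE dX = -theta X dt + sigma dB admits the integrating factor exp(theta t): d(exp(theta t) X_t) = sigma exp(theta t) dB_t. Integrating from 0 to t:
  X_t = x_0 * exp(-theta t) + sigma * int_0^t exp(-theta (t-s)) dB_s.
The Itô integral has mean 0 and (by the Itô isometry) variance sigma^2 * int_0^t exp(-2 theta (t - s)) ds = sigma^2 * (1 - exp(-2 theta t)) / (2 theta).
With theta = 4/5, sigma = 4, x_0 = -3/5:
  E[X_t] = -3/5 * exp(-4/5 t) = -3*exp(-4*t/5)/5
  Var(X_t) = (4)^2 * (1 - exp(-2*4/5 t)) / (2 * 4/5) = 10 - 10*exp(-8*t/5).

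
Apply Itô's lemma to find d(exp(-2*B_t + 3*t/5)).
d(exp(-2*B_t + 3*t/5)) = (13*exp(-2*B_t + 3*t/5)/5) dt + (-2*exp(-2*B_t + 3*t/5)) dB_t

Itô's formula for f(t, x): d f(t, B_t) = (f_t + (1/2) f_xx) dt + f_x dB_t. Compute partials of f(t, x) = exp(3*t/5 - 2*x):
  f_t(t,x)  = 3*exp(3*t/5 - 2*x)/5
  f_x(t,x)  = -2*exp(3*t/5 - 2*x)
  f_xx(t,x) = 4*exp(3*t/5 - 2*x)
Assemble drift = f_t + (1/2) f_xx = 13*exp(3*t/5 - 2*x)/5 and diffusion = f_x = -2*exp(3*t/5 - 2*x). Substituting x = B_t:
  d(exp(-2*B_t + 3*t/5)) = (13*exp(-2*B_t + 3*t/5)/5) dt + (-2*exp(-2*B_t + 3*t/5)) dB_t.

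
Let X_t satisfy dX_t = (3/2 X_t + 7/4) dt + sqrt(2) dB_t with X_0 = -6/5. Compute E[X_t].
E[X_t] = -exp(3*t/2)/30 - 7/6

Taking expectations and using E[dB_t] = 0, the mean m(t) = E[X_t] satisfies the ODE m'(t) = a m(t) + b with m(0) = x_0. With a = 3/2, b = 7/4, x_0 = -6/5, the solution is
  m(t) = x_0 * exp(a t) + (b/a) * (exp(a t) - 1)
       = (-6/5) * exp((3/2) t) + ((7/4)/(3/2)) * (exp((3/2) t) - 1)
       = -exp(3*t/2)/30 - 7/6.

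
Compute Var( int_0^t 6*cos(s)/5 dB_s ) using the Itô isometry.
Var = 18*t/25 + 9*sin(2*t)/25

The Itô integral of a deterministic integrand f(s) has mean 0 because each increment f(s) * (B_{s+ds} - B_s) has mean 0. By the Itô isometry:
  Var( int_0^t f(s) dB_s ) = E[ (int_0^t f(s) dB_s)^2 ] = int_0^t f(s)^2 ds.
Here f(s) = 6*cos(s)/5, so f(s)^2 = 36*cos(s)^2/25. Integrate:
  int_0^t (36*cos(s)^2/25) ds = 18*t/25 + 9*sin(2*t)/25.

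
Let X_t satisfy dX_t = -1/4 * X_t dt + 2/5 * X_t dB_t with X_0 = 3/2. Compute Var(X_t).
Var(X_t) = (9*exp(4*t/25) - 9)*exp(-t/2)/4

For GBM dX = mu X dt + sigma X dB with X_0 = x_0, apply Itô to Y = log X: dY = (mu - sigma^2/2) dt + sigma dB, so Y_t = log(x_0) + (mu - sigma^2/2) t + sigma B_t and hence X_t = x_0 * exp((mu - sigma^2/2) t + sigma B_t).
With mu = -1/4, sigma = 2/5, x_0 = 3/2, this gives:
  X_t = 3/2 * exp((-33/100) * t + (2/5) * B_t).
Since sigma*B_t ~ Normal(0, sigma^2 t), E[exp(sigma*B_t)] = exp(sigma^2 t / 2); so E[X_t] = x_0 * exp((mu - sigma^2/2) t) * exp(sigma^2 t / 2) = x_0 * exp(mu t) = 3*exp(-t/4)/2.
Var(X_t) = E[X_t^2] - (E[X_t])^2 = x_0^2 * exp(2 mu t) * (exp(sigma^2 t) - 1) = (9*exp(4*t/25) - 9)*exp(-t/2)/4.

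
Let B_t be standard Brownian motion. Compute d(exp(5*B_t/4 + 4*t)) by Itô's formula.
d(exp(5*B_t/4 + 4*t)) = (153*exp(5*B_t/4 + 4*t)/32) dt + (5*exp(5*B_t/4 + 4*t)/4) dB_t

Itô's formula for f(t, x): d f(t, B_t) = (f_t + (1/2) f_xx) dt + f_x dB_t. Compute partials of f(t, x) = exp(4*t + 5*x/4):
  f_t(t,x)  = 4*exp(4*t + 5*x/4)
  f_x(t,x)  = 5*exp(4*t + 5*x/4)/4
  f_xx(t,x) = 25*exp(4*t + 5*x/4)/16
Assemble drift = f_t + (1/2) f_xx = 153*exp(4*t + 5*x/4)/32 and diffusion = f_x = 5*exp(4*t + 5*x/4)/4. Substituting x = B_t:
  d(exp(5*B_t/4 + 4*t)) = (153*exp(5*B_t/4 + 4*t)/32) dt + (5*exp(5*B_t/4 + 4*t)/4) dB_t.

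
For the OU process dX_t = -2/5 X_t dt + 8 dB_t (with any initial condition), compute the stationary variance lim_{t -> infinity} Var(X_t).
lim Var(X_t) = 80

The OU SDE dX = -theta X dt + sigma dB admits the integrating factor exp(theta t): d(exp(theta t) X_t) = sigma exp(theta t) dB_t. Integrating from 0 to t gives X_t = x_0 * exp(-theta t) + sigma * int_0^t exp(-theta (t-s)) dB_s for any initial x_0. The Itô integral has variance (by the Itô isometry) sigma^2 * int_0^t exp(-2 theta (t - s)) ds = sigma^2 * (1 - exp(-2 theta t)) / (2 theta), independent of x_0.
With theta = 2/5, sigma = 8:
  Var(X_t) = (8)^2 * (1 - exp(-2*2/5 t)) / (2 * 2/5) = 80 - 80*exp(-4*t/5).
As t -> infinity, exp(-2*2/5 t) -> 0, so the stationary variance is sigma^2 / (2 theta) = 80.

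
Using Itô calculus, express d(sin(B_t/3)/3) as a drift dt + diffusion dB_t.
d(sin(B_t/3)/3) = (-sin(B_t/3)/54) dt + (cos(B_t/3)/9) dB_t

Itô's formula for f(B_t) gives d f(B_t) = f'(B_t) dB_t + (1/2) f''(B_t) dt. Compute derivatives of f(x) = sin(x/3)/3:
  f'(x)  = cos(x/3)/9
  f''(x) = -sin(x/3)/27
Substitute x = B_t and multiply the f'' term by 1/2:
  drift     = (1/2) * (-sin(x/3)/27) evaluated at B_t = -sin(B_t/3)/54
  diffusion = (cos(x/3)/9) evaluated at B_t = cos(B_t/3)/9
Therefore d(sin(B_t/3)/3) = (-sin(B_t/3)/54) dt + (cos(B_t/3)/9) dB_t.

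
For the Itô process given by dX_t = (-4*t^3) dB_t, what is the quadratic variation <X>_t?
<X>_t = 16*t^7/7

For an Itô process dX_t = a(t) dt + b(t) dB_t, the quadratic variation is <X>_t = int_0^t b(s)^2 ds (the drift term does not contribute). Here b(s) = -4*s^3, so
  b(s)^2 = 16*s^6.
Integrating from 0 to t:
  <X>_t = int_0^t (16*s^6) ds = 16*t^7/7.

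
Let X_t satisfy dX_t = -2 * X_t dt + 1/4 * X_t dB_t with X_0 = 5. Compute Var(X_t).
Var(X_t) = (25*exp(t/16) - 25)*exp(-4*t)

For GBM dX = mu X dt + sigma X dB with X_0 = x_0, apply Itô to Y = log X: dY = (mu - sigma^2/2) dt + sigma dB, so Y_t = log(x_0) + (mu - sigma^2/2) t + sigma B_t and hence X_t = x_0 * exp((mu - sigma^2/2) t + sigma B_t).
With mu = -2, sigma = 1/4, x_0 = 5, this gives:
  X_t = 5 * exp((-65/32) * t + (1/4) * B_t).
Since sigma*B_t ~ Normal(0, sigma^2 t), E[exp(sigma*B_t)] = exp(sigma^2 t / 2); so E[X_t] = x_0 * exp((mu - sigma^2/2) t) * exp(sigma^2 t / 2) = x_0 * exp(mu t) = 5*exp(-2*t).
Var(X_t) = E[X_t^2] - (E[X_t])^2 = x_0^2 * exp(2 mu t) * (exp(sigma^2 t) - 1) = (25*exp(t/16) - 25)*exp(-4*t).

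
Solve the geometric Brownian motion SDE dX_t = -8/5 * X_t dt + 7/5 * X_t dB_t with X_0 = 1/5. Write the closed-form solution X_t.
X_t = 1/5 * exp((-129/50) * t + (7/5) * B_t)

For GBM dX = mu X dt + sigma X dB with X_0 = x_0, apply Itô to Y = log X: dY = (mu - sigma^2/2) dt + sigma dB, so Y_t = log(x_0) + (mu - sigma^2/2) t + sigma B_t and hence X_t = x_0 * exp((mu - sigma^2/2) t + sigma B_t).
With mu = -8/5, sigma = 7/5, x_0 = 1/5, this gives:
  X_t = 1/5 * exp((-129/50) * t + (7/5) * B_t).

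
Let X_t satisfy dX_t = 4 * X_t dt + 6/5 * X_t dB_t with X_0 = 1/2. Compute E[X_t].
E[X_t] = exp(4*t)/2

For GBM dX = mu X dt + sigma X dB with X_0 = x_0, apply Itô to Y = log X: dY = (mu - sigma^2/2) dt + sigma dB, so Y_t = log(x_0) + (mu - sigma^2/2) t + sigma B_t and hence X_t = x_0 * exp((mu - sigma^2/2) t + sigma B_t).
With mu = 4, sigma = 6/5, x_0 = 1/2, this gives:
  X_t = 1/2 * exp((82/25) * t + (6/5) * B_t).
Since sigma*B_t ~ Normal(0, sigma^2 t), E[exp(sigma*B_t)] = exp(sigma^2 t / 2); so E[X_t] = x_0 * exp((mu - sigma^2/2) t) * exp(sigma^2 t / 2) = x_0 * exp(mu t) = exp(4*t)/2.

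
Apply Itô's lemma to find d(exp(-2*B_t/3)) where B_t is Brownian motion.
d(exp(-2*B_t/3)) = (2*exp(-2*B_t/3)/9) dt + (-2*exp(-2*B_t/3)/3) dB_t

Itô's formula for f(B_t) gives d f(B_t) = f'(B_t) dB_t + (1/2) f''(B_t) dt. Compute derivatives of f(x) = exp(-2*x/3):
  f'(x)  = -2*exp(-2*x/3)/3
  f''(x) = 4*exp(-2*x/3)/9
Substitute x = B_t and multiply the f'' term by 1/2:
  drift     = (1/2) * (4*exp(-2*x/3)/9) evaluated at B_t = 2*exp(-2*B_t/3)/9
  diffusion = (-2*exp(-2*x/3)/3) evaluated at B_t = -2*exp(-2*B_t/3)/3
Therefore d(exp(-2*B_t/3)) = (2*exp(-2*B_t/3)/9) dt + (-2*exp(-2*B_t/3)/3) dB_t.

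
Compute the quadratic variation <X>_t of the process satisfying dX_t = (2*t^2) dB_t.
<X>_t = 4*t^5/5

For an Itô process dX_t = a(t) dt + b(t) dB_t, the quadratic variation is <X>_t = int_0^t b(s)^2 ds (the drift term does not contribute). Here b(s) = 2*s^2, so
  b(s)^2 = 4*s^4.
Integrating from 0 to t:
  <X>_t = int_0^t (4*s^4) ds = 4*t^5/5.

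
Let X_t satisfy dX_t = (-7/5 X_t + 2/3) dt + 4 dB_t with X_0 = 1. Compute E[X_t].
E[X_t] = 10/21 + 11*exp(-7*t/5)/21

Taking expectations and using E[dB_t] = 0, the mean m(t) = E[X_t] satisfies the ODE m'(t) = a m(t) + b with m(0) = x_0. With a = -7/5, b = 2/3, x_0 = 1, the solution is
  m(t) = x_0 * exp(a t) + (b/a) * (exp(a t) - 1)
       = 1 * exp((-7/5) t) + ((2/3)/(-7/5)) * (exp((-7/5) t) - 1)
       = 10/21 + 11*exp(-7*t/5)/21.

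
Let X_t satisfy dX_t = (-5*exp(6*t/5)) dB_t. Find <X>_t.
<X>_t = 125*exp(12*t/5)/12 - 125/12

For an Itô process dX_t = a(t) dt + b(t) dB_t, the quadratic variation is <X>_t = int_0^t b(s)^2 ds (the drift term does not contribute). Here b(s) = -5*exp(6*s/5), so
  b(s)^2 = 25*exp(12*s/5).
Integrating from 0 to t:
  <X>_t = int_0^t (25*exp(12*s/5)) ds = 125*exp(12*t/5)/12 - 125/12.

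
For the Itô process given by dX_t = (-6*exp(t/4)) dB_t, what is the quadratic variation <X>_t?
<X>_t = 72*exp(t/2) - 72

For an Itô process dX_t = a(t) dt + b(t) dB_t, the quadratic variation is <X>_t = int_0^t b(s)^2 ds (the drift term does not contribute). Here b(s) = -6*exp(s/4), so
  b(s)^2 = 36*exp(s/2).
Integrating from 0 to t:
  <X>_t = int_0^t (36*exp(s/2)) ds = 72*exp(t/2) - 72.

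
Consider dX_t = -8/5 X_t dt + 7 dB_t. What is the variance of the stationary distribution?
lim Var(X_t) = 245/16

The OU SDE dX = -theta X dt + sigma dB admits the integrating factor exp(theta t): d(exp(theta t) X_t) = sigma exp(theta t) dB_t. Integrating from 0 to t gives X_t = x_0 * exp(-theta t) + sigma * int_0^t exp(-theta (t-s)) dB_s for any initial x_0. The Itô integral has variance (by the Itô isometry) sigma^2 * int_0^t exp(-2 theta (t - s)) ds = sigma^2 * (1 - exp(-2 theta t)) / (2 theta), independent of x_0.
With theta = 8/5, sigma = 7:
  Var(X_t) = (7)^2 * (1 - exp(-2*8/5 t)) / (2 * 8/5) = 245/16 - 245*exp(-16*t/5)/16.
As t -> infinity, exp(-2*8/5 t) -> 0, so the stationary variance is sigma^2 / (2 theta) = 245/16.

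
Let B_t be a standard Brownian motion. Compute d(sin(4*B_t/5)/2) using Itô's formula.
d(sin(4*B_t/5)/2) = (-4*sin(4*B_t/5)/25) dt + (2*cos(4*B_t/5)/5) dB_t

Itô's formula for f(B_t) gives d f(B_t) = f'(B_t) dB_t + (1/2) f''(B_t) dt. Compute derivatives of f(x) = sin(4*x/5)/2:
  f'(x)  = 2*cos(4*x/5)/5
  f''(x) = -8*sin(4*x/5)/25
Substitute x = B_t and multiply the f'' term by 1/2:
  drift     = (1/2) * (-8*sin(4*x/5)/25) evaluated at B_t = -4*sin(4*B_t/5)/25
  diffusion = (2*cos(4*x/5)/5) evaluated at B_t = 2*cos(4*B_t/5)/5
Therefore d(sin(4*B_t/5)/2) = (-4*sin(4*B_t/5)/25) dt + (2*cos(4*B_t/5)/5) dB_t.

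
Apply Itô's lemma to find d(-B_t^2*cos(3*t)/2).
d(-B_t^2*cos(3*t)/2) = (3*B_t^2*sin(3*t)/2 - cos(3*t)/2) dt + (-B_t*cos(3*t)) dB_t

Itô's formula for f(t, x): d f(t, B_t) = (f_t + (1/2) f_xx) dt + f_x dB_t. Compute partials of f(t, x) = -x^2*cos(3*t)/2:
  f_t(t,x)  = 3*x^2*sin(3*t)/2
  f_x(t,x)  = -x*cos(3*t)
  f_xx(t,x) = -cos(3*t)
Assemble drift = f_t + (1/2) f_xx = 3*x^2*sin(3*t)/2 - cos(3*t)/2 and diffusion = f_x = -x*cos(3*t). Substituting x = B_t:
  d(-B_t^2*cos(3*t)/2) = (3*B_t^2*sin(3*t)/2 - cos(3*t)/2) dt + (-B_t*cos(3*t)) dB_t.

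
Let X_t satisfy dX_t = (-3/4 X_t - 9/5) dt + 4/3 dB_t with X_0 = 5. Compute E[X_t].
E[X_t] = -12/5 + 37*exp(-3*t/4)/5

Taking expectations and using E[dB_t] = 0, the mean m(t) = E[X_t] satisfies the ODE m'(t) = a m(t) + b with m(0) = x_0. With a = -3/4, b = -9/5, x_0 = 5, the solution is
  m(t) = x_0 * exp(a t) + (b/a) * (exp(a t) - 1)
       = 5 * exp((-3/4) t) + ((-9/5)/(-3/4)) * (exp((-3/4) t) - 1)
       = -12/5 + 37*exp(-3*t/4)/5.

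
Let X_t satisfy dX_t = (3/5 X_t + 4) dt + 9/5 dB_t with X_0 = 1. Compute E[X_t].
E[X_t] = 23*exp(3*t/5)/3 - 20/3

Taking expectations and using E[dB_t] = 0, the mean m(t) = E[X_t] satisfies the ODE m'(t) = a m(t) + b with m(0) = x_0. With a = 3/5, b = 4, x_0 = 1, the solution is
  m(t) = x_0 * exp(a t) + (b/a) * (exp(a t) - 1)
       = 1 * exp((3/5) t) + (4/(3/5)) * (exp((3/5) t) - 1)
       = 23*exp(3*t/5)/3 - 20/3.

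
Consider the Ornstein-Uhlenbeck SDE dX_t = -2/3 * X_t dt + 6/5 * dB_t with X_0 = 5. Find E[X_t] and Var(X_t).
E[X_t] = 5*exp(-2*t/3); Var(X_t) = 27/25 - 27*exp(-4*t/3)/25

The OU SDE dX = -theta X dt + sigma dB admits the integrating factor exp(theta t): d(exp(theta t) X_t) = sigma exp(theta t) dB_t. Integrating from 0 to t:
  X_t = x_0 * exp(-theta t) + sigma * int_0^t exp(-theta (t-s)) dB_s.
The Itô integral has mean 0 and (by the Itô isometry) variance sigma^2 * int_0^t exp(-2 theta (t - s)) ds = sigma^2 * (1 - exp(-2 theta t)) / (2 theta).
With theta = 2/3, sigma = 6/5, x_0 = 5:
  E[X_t] = 5 * exp(-2/3 t) = 5*exp(-2*t/3)
  Var(X_t) = (6/5)^2 * (1 - exp(-2*2/3 t)) / (2 * 2/3) = 27/25 - 27*exp(-4*t/3)/25.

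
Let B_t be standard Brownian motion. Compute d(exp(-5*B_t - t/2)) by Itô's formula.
d(exp(-5*B_t - t/2)) = (12*exp(-5*B_t - t/2)) dt + (-5*exp(-5*B_t - t/2)) dB_t

Itô's formula for f(t, x): d f(t, B_t) = (f_t + (1/2) f_xx) dt + f_x dB_t. Compute partials of f(t, x) = exp(-t/2 - 5*x):
  f_t(t,x)  = -exp(-t/2 - 5*x)/2
  f_x(t,x)  = -5*exp(-t/2 - 5*x)
  f_xx(t,x) = 25*exp(-t/2 - 5*x)
Assemble drift = f_t + (1/2) f_xx = 12*exp(-t/2 - 5*x) and diffusion = f_x = -5*exp(-t/2 - 5*x). Substituting x = B_t:
  d(exp(-5*B_t - t/2)) = (12*exp(-5*B_t - t/2)) dt + (-5*exp(-5*B_t - t/2)) dB_t.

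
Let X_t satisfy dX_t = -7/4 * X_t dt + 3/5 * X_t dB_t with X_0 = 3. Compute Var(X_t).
Var(X_t) = (9*exp(9*t/25) - 9)*exp(-7*t/2)

For GBM dX = mu X dt + sigma X dB with X_0 = x_0, apply Itô to Y = log X: dY = (mu - sigma^2/2) dt + sigma dB, so Y_t = log(x_0) + (mu - sigma^2/2) t + sigma B_t and hence X_t = x_0 * exp((mu - sigma^2/2) t + sigma B_t).
With mu = -7/4, sigma = 3/5, x_0 = 3, this gives:
  X_t = 3 * exp((-193/100) * t + (3/5) * B_t).
Since sigma*B_t ~ Normal(0, sigma^2 t), E[exp(sigma*B_t)] = exp(sigma^2 t / 2); so E[X_t] = x_0 * exp((mu - sigma^2/2) t) * exp(sigma^2 t / 2) = x_0 * exp(mu t) = 3*exp(-7*t/4).
Var(X_t) = E[X_t^2] - (E[X_t])^2 = x_0^2 * exp(2 mu t) * (exp(sigma^2 t) - 1) = (9*exp(9*t/25) - 9)*exp(-7*t/2).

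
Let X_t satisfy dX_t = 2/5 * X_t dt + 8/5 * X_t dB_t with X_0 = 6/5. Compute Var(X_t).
Var(X_t) = 36*(exp(64*t/25) - 1)*exp(4*t/5)/25

For GBM dX = mu X dt + sigma X dB with X_0 = x_0, apply Itô to Y = log X: dY = (mu - sigma^2/2) dt + sigma dB, so Y_t = log(x_0) + (mu - sigma^2/2) t + sigma B_t and hence X_t = x_0 * exp((mu - sigma^2/2) t + sigma B_t).
With mu = 2/5, sigma = 8/5, x_0 = 6/5, this gives:
  X_t = 6/5 * exp((-22/25) * t + (8/5) * B_t).
Since sigma*B_t ~ Normal(0, sigma^2 t), E[exp(sigma*B_t)] = exp(sigma^2 t / 2); so E[X_t] = x_0 * exp((mu - sigma^2/2) t) * exp(sigma^2 t / 2) = x_0 * exp(mu t) = 6*exp(2*t/5)/5.
Var(X_t) = E[X_t^2] - (E[X_t])^2 = x_0^2 * exp(2 mu t) * (exp(sigma^2 t) - 1) = 36*(exp(64*t/25) - 1)*exp(4*t/5)/25.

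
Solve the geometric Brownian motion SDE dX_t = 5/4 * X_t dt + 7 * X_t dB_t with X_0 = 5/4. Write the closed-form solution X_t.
X_t = 5/4 * exp((-93/4) * t + (7) * B_t)

For GBM dX = mu X dt + sigma X dB with X_0 = x_0, apply Itô to Y = log X: dY = (mu - sigma^2/2) dt + sigma dB, so Y_t = log(x_0) + (mu - sigma^2/2) t + sigma B_t and hence X_t = x_0 * exp((mu - sigma^2/2) t + sigma B_t).
With mu = 5/4, sigma = 7, x_0 = 5/4, this gives:
  X_t = 5/4 * exp((-93/4) * t + (7) * B_t).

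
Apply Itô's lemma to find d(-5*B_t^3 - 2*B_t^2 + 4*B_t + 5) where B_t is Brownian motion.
d(-5*B_t^3 - 2*B_t^2 + 4*B_t + 5) = (-15*B_t - 2) dt + (-15*B_t^2 - 4*B_t + 4) dB_t

Itô's formula for f(B_t) gives d f(B_t) = f'(B_t) dB_t + (1/2) f''(B_t) dt. Compute derivatives of f(x) = -5*x^3 - 2*x^2 + 4*x + 5:
  f'(x)  = -15*x^2 - 4*x + 4
  f''(x) = -30*x - 4
Substitute x = B_t and multiply the f'' term by 1/2:
  drift     = (1/2) * (-30*x - 4) evaluated at B_t = -15*B_t - 2
  diffusion = (-15*x^2 - 4*x + 4) evaluated at B_t = -15*B_t^2 - 4*B_t + 4
Therefore d(-5*B_t^3 - 2*B_t^2 + 4*B_t + 5) = (-15*B_t - 2) dt + (-15*B_t^2 - 4*B_t + 4) dB_t.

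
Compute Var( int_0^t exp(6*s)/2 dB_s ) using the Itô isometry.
Var = exp(12*t)/48 - 1/48

The Itô integral of a deterministic integrand f(s) has mean 0 because each increment f(s) * (B_{s+ds} - B_s) has mean 0. By the Itô isometry:
  Var( int_0^t f(s) dB_s ) = E[ (int_0^t f(s) dB_s)^2 ] = int_0^t f(s)^2 ds.
Here f(s) = exp(6*s)/2, so f(s)^2 = exp(12*s)/4. Integrate:
  int_0^t (exp(12*s)/4) ds = exp(12*t)/48 - 1/48.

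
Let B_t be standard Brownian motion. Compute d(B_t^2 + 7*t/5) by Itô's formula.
d(B_t^2 + 7*t/5) = (12/5) dt + (2*B_t) dB_t

Itô's formula for f(t, x): d f(t, B_t) = (f_t + (1/2) f_xx) dt + f_x dB_t. Compute partials of f(t, x) = 7*t/5 + x^2:
  f_t(t,x)  = 7/5
  f_x(t,x)  = 2*x
  f_xx(t,x) = 2
Assemble drift = f_t + (1/2) f_xx = 12/5 and diffusion = f_x = 2*x. Substituting x = B_t:
  d(B_t^2 + 7*t/5) = (12/5) dt + (2*B_t) dB_t.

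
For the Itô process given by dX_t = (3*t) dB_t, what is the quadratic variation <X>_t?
<X>_t = 3*t^3

For an Itô process dX_t = a(t) dt + b(t) dB_t, the quadratic variation is <X>_t = int_0^t b(s)^2 ds (the drift term does not contribute). Here b(s) = 3*s, so
  b(s)^2 = 9*s^2.
Integrating from 0 to t:
  <X>_t = int_0^t (9*s^2) ds = 3*t^3.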